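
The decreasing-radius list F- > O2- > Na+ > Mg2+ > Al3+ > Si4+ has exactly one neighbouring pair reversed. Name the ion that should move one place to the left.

O2-

Compare adjacent ions: both have 10 electrons but Z(F)=9 > Z(O)=8, so F- should be the smaller of the two — yet in this decreasing list F- sits before O2-. Nothing else is reversed, so O2- should move one place to the left.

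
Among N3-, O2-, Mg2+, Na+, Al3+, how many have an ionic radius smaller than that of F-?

These species are isoelectronic with 10 electrons. The only difference is the number of protons: Al3+ (Z=13), Mg2+ (Z=12), Na+ (Z=11), F- (Z=9), O2- (Z=8), N3- (Z=7). The strongest nuclear pull (Al3+) gives the smallest ion.
Relative to F-, the ions that are smaller are Al3+, Mg2+, Na+. Count: 3.

3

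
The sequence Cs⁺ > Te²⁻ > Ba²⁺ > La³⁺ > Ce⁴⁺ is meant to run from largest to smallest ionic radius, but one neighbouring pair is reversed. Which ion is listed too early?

Compare adjacent ions: both have 54 electrons but Z(Cs)=55 > Z(Te)=52, so Cs⁺ should be the smaller of the two — yet in this decreasing list Cs⁺ sits before Te²⁻. Nothing else is reversed, so Cs⁺ should move one place to the right.

Cs⁺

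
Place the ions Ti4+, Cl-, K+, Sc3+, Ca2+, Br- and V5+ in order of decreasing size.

Br- > Cl- > K+ > Ca2+ > Sc3+ > Ti4+ > V5+

Work out protons and electrons: V5+: 18 e⁻, Z=23, Ti4+: 18 e⁻, Z=22, Sc3+: 18 e⁻, Z=21, Ca2+: 18 e⁻, Z=20, K+: 18 e⁻, Z=19, Cl-: 18 e⁻, Z=17, Br-: 36 e⁻, Z=35. V5+ < Ti4+ (both 18 e⁻, Z=23>22); Ti4+ < Sc3+ (both 18 e⁻, Z=22>21); Sc3+ < Ca2+ (both 18 e⁻, Z=21>20); Ca2+ < K+ (both 18 e⁻, Z=20>19); K+ < Cl- (both 18 e⁻, Z=19>17); Cl- < Br- (same group, 1 shell fewer).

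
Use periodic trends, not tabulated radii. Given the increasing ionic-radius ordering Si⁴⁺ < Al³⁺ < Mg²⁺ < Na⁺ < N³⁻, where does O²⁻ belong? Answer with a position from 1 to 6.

Isoelectronic series (10 e⁻ each). Size is set by nuclear charge: more protons means a smaller ion. Si⁴⁺ (Z=14), Al³⁺ (Z=13), Mg²⁺ (Z=12), Na⁺ (Z=11), O²⁻ (Z=8), N³⁻ (Z=7).
Merged order: Si⁴⁺ < Al³⁺ < Mg²⁺ < Na⁺ < O²⁻ < N³⁻ — O²⁻ is number 5.

5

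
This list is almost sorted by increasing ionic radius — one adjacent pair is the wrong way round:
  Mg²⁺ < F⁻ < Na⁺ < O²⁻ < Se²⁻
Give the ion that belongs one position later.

F⁻

Compare adjacent ions: they are isoelectronic (10 e⁻) and Na has more protons than F (11 vs 9), making Na⁺ smaller — yet in this increasing list F⁻ sits before Na⁺. Nothing else is reversed, so F⁻ should move one place to the right.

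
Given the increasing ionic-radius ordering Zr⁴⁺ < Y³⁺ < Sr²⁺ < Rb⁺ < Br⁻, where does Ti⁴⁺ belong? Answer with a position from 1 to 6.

1

Tabulating Z and e⁻: Ti⁴⁺: 18 e⁻, Z=22, Zr⁴⁺: 36 e⁻, Z=40, Y³⁺: 36 e⁻, Z=39, Sr²⁺: 36 e⁻, Z=38, Rb⁺: 36 e⁻, Z=37, Br⁻: 36 e⁻, Z=35. Ti⁴⁺ < Zr⁴⁺ (same group, period 4 vs 5); Zr⁴⁺ < Y³⁺ (both 36 e⁻, Z=40>39); Y³⁺ < Sr²⁺ (isoelectronic, higher Z=39 is smaller); Sr²⁺ < Rb⁺ (isoelectronic, higher Z=38 is smaller); Rb⁺ < Br⁻ (both 36 e⁻, Z=37>35).
Putting Ti⁴⁺ in gives Ti⁴⁺ < Zr⁴⁺ < Y³⁺ < Sr²⁺ < Rb⁺ < Br⁻; it lands at slot 1.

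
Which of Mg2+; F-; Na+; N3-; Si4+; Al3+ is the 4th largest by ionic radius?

Mg2+

Each ion has 10 electrons. The ranking follows nuclear charge in reverse — greater Z gives a smaller radius. Si4+ (Z=14), Al3+ (Z=13), Mg2+ (Z=12), Na+ (Z=11), F- (Z=9), N3- (Z=7).
So the order is Si4+ < Al3+ < Mg2+ < Na+ < F- < N3-; the 4th-largest ion is Mg2+.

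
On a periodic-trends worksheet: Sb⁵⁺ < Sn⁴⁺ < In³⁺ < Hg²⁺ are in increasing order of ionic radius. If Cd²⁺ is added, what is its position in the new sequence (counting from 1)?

4

Electron counts and nuclear charges: Sb⁵⁺ has 46 e⁻ (Z=51), Sn⁴⁺ has 46 e⁻ (Z=50), In³⁺ has 46 e⁻ (Z=49), Cd²⁺ has 46 e⁻ (Z=48), Hg²⁺ has 78 e⁻ (Z=80). Sb⁵⁺ < Sn⁴⁺ (isoelectronic, higher Z=51 is smaller); Sn⁴⁺ < In³⁺ (isoelectronic, higher Z=50 is smaller); In³⁺ < Cd²⁺ (isoelectronic, higher Z=49 is smaller); Cd²⁺ < Hg²⁺ (same group, period 5 vs 6).
With Cd²⁺ included the full order is Sb⁵⁺ < Sn⁴⁺ < In³⁺ < Cd²⁺ < Hg²⁺, so it takes position 4.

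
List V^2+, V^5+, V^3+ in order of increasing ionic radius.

For a single element, ionic radius drops as positive charge rises — V^5+ < V^2+.

V^5+ < V^3+ < V^2+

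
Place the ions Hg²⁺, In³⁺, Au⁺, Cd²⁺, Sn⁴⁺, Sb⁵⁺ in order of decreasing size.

Au⁺ > Hg²⁺ > Cd²⁺ > In³⁺ > Sn⁴⁺ > Sb⁵⁺

Work out protons and electrons: Sb⁵⁺ (Z=51, 46 e⁻), Sn⁴⁺ (Z=50, 46 e⁻), In³⁺ (Z=49, 46 e⁻), Cd²⁺ (Z=48, 46 e⁻), Hg²⁺ (Z=80, 78 e⁻), Au⁺ (Z=79, 78 e⁻). Sb⁵⁺ < Sn⁴⁺ (both 46 e⁻, Z=51>50); Sn⁴⁺ < In³⁺ (isoelectronic, higher Z=50 is smaller); In³⁺ < Cd²⁺ (isoelectronic, higher Z=49 is smaller); Cd²⁺ < Hg²⁺ (same group, 1 shell fewer); Hg²⁺ < Au⁺ (isoelectronic, higher Z=80 is smaller).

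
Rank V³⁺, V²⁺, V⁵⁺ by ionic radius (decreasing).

V²⁺ > V³⁺ > V⁵⁺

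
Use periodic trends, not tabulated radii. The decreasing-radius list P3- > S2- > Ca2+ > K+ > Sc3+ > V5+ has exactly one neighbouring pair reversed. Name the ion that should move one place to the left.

K+

Compare adjacent ions: they are isoelectronic (18 e⁻) and Ca has more protons than K (20 vs 19), making Ca2+ smaller — yet in this decreasing list Ca2+ sits before K+. Nothing else is reversed, so K+ should move one place to the left.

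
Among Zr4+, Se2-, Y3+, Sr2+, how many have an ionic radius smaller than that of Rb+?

Each ion has 36 electrons. The ranking follows nuclear charge in reverse — greater Z gives a smaller radius. Zr4+ (Z=40), Y3+ (Z=39), Sr2+ (Z=38), Rb+ (Z=37), Se2- (Z=34).
Overall: Zr4+ < Y3+ < Sr2+ < Rb+ < Se2-. Rb+ has 3 below it and 1 above. So 3 are smaller.

3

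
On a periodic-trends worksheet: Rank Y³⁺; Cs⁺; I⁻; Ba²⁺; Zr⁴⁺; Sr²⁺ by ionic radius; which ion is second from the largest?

Cs⁺

Tabulating Z and e⁻: Zr⁴⁺: 36 e⁻, Z=40, Y³⁺: 36 e⁻, Z=39, Sr²⁺: 36 e⁻, Z=38, Ba²⁺: 54 e⁻, Z=56, Cs⁺: 54 e⁻, Z=55, I⁻: 54 e⁻, Z=53. Zr⁴⁺ < Y³⁺ (isoelectronic, higher Z=40 is smaller); Y³⁺ < Sr²⁺ (both 36 e⁻, Z=39>38); Sr²⁺ < Ba²⁺ (same group, 1 shell fewer); Ba²⁺ < Cs⁺ (isoelectronic, higher Z=56 is smaller); Cs⁺ < I⁻ (isoelectronic, higher Z=55 is smaller).
That gives Zr⁴⁺ < Y³⁺ < Sr²⁺ < Ba²⁺ < Cs⁺ < I⁻. From the largest end, number 2 is Cs⁺.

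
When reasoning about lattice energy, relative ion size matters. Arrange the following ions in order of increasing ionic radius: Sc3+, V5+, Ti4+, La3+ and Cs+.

Tabulating Z and e⁻: V5+: 18 e⁻, Z=23, Ti4+: 18 e⁻, Z=22, Sc3+: 18 e⁻, Z=21, La3+: 54 e⁻, Z=57, Cs+: 54 e⁻, Z=55. V5+ < Ti4+ (both 18 e⁻, Z=23>22); Ti4+ < Sc3+ (isoelectronic, higher Z=22 is smaller); Sc3+ < La3+ (same group, period 4 vs 6); La3+ < Cs+ (both 54 e⁻, Z=57>55).

V5+ < Ti4+ < Sc3+ < La3+ < Cs+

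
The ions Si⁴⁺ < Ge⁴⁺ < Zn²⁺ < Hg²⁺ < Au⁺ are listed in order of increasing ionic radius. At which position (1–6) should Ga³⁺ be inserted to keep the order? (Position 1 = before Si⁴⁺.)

3

Tabulating Z and e⁻: Si⁴⁺ has 10 e⁻ (Z=14), Ge⁴⁺ has 28 e⁻ (Z=32), Ga³⁺ has 28 e⁻ (Z=31), Zn²⁺ has 28 e⁻ (Z=30), Hg²⁺ has 78 e⁻ (Z=80), Au⁺ has 78 e⁻ (Z=79). Si⁴⁺ < Ge⁴⁺ (same group, 1 shell fewer); Ge⁴⁺ < Ga³⁺ (both 28 e⁻, Z=32>31); Ga³⁺ < Zn²⁺ (isoelectronic, higher Z=31 is smaller); Zn²⁺ < Hg²⁺ (same group, 2 shells fewer); Hg²⁺ < Au⁺ (isoelectronic, higher Z=80 is smaller).
Putting Ga³⁺ in gives Si⁴⁺ < Ge⁴⁺ < Ga³⁺ < Zn²⁺ < Hg²⁺ < Au⁺; it lands at slot 3.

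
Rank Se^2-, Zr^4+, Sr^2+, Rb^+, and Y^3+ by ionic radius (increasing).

All of these have 36 electrons (isoelectronic). With the same electron cloud, the ion with the most protons pulls it in tightest. Nuclear charges: Zr^4+ (Z=40), Y^3+ (Z=39), Sr^2+ (Z=38), Rb^+ (Z=37), Se^2- (Z=34). Highest Z is smallest.

Zr^4+ < Y^3+ < Sr^2+ < Rb^+ < Se^2-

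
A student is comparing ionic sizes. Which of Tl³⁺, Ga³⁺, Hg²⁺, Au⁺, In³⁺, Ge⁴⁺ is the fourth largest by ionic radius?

In³⁺

Electron counts and nuclear charges: Ge⁴⁺: 28 e⁻, Z=32, Ga³⁺: 28 e⁻, Z=31, In³⁺: 46 e⁻, Z=49, Tl³⁺: 78 e⁻, Z=81, Hg²⁺: 78 e⁻, Z=80, Au⁺: 78 e⁻, Z=79. Ge⁴⁺ < Ga³⁺ (isoelectronic, higher Z=32 is smaller); Ga³⁺ < In³⁺ (same group, 1 shell fewer); In³⁺ < Tl³⁺ (same group, 1 shell fewer); Tl³⁺ < Hg²⁺ (both 78 e⁻, Z=81>80); Hg²⁺ < Au⁺ (both 78 e⁻, Z=80>79).
Full ascending order: Ge⁴⁺ < Ga³⁺ < In³⁺ < Tl³⁺ < Hg²⁺ < Au⁺. Counting from the largest, position 4 is In³⁺.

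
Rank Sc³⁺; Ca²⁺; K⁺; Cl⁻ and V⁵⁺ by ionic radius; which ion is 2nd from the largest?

These species are isoelectronic with 18 electrons. The only difference is the number of protons: V⁵⁺ (Z=23), Sc³⁺ (Z=21), Ca²⁺ (Z=20), K⁺ (Z=19), Cl⁻ (Z=17). The strongest nuclear pull (V⁵⁺) gives the smallest ion.
So the order is V⁵⁺ < Sc³⁺ < Ca²⁺ < K⁺ < Cl⁻; the 2nd-largest ion is K⁺.

K⁺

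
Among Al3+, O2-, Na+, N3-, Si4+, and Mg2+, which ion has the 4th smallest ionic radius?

Isoelectronic series (10 e⁻ each). Size is set by nuclear charge: more protons means a smaller ion. Si4+ (Z=14), Al3+ (Z=13), Mg2+ (Z=12), Na+ (Z=11), O2- (Z=8), N3- (Z=7).
Full ascending order: Si4+ < Al3+ < Mg2+ < Na+ < O2- < N3-. Counting from the smallest, position 4 is Na+.

Na+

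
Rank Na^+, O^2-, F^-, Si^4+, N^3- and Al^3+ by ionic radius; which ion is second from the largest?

O^2-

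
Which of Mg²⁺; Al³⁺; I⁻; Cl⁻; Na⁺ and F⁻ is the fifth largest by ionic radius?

Mg²⁺

Electron counts and nuclear charges: Al³⁺ has 10 e⁻ (Z=13), Mg²⁺ has 10 e⁻ (Z=12), Na⁺ has 10 e⁻ (Z=11), F⁻ has 10 e⁻ (Z=9), Cl⁻ has 18 e⁻ (Z=17), I⁻ has 54 e⁻ (Z=53). Al³⁺ < Mg²⁺ (isoelectronic, higher Z=13 is smaller); Mg²⁺ < Na⁺ (both 10 e⁻, Z=12>11); Na⁺ < F⁻ (both 10 e⁻, Z=11>9); F⁻ < Cl⁻ (same group, period 2 vs 3); Cl⁻ < I⁻ (same group, period 3 vs 5).
Ordering: Al³⁺ < Mg²⁺ < Na⁺ < F⁻ < Cl⁻ < I⁻. The fifth largest is Mg²⁺.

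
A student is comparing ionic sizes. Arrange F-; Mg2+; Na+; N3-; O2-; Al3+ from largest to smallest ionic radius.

All of these have 10 electrons (isoelectronic). With the same electron cloud, the ion with the most protons pulls it in tightest. Nuclear charges: Al3+ (Z=13), Mg2+ (Z=12), Na+ (Z=11), F- (Z=9), O2- (Z=8), N3- (Z=7). Highest Z is smallest.

N3- > O2- > F- > Na+ > Mg2+ > Al3+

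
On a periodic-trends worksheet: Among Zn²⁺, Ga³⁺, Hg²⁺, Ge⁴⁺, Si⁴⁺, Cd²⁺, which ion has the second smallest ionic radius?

Si⁴⁺: 10 e⁻, Z=14, Ge⁴⁺: 28 e⁻, Z=32, Ga³⁺: 28 e⁻, Z=31, Zn²⁺: 28 e⁻, Z=30, Cd²⁺: 46 e⁻, Z=48, Hg²⁺: 78 e⁻, Z=80. Si⁴⁺ < Ge⁴⁺ (same group, period 3 vs 4); Ge⁴⁺ < Ga³⁺ (isoelectronic, higher Z=32 is smaller); Ga³⁺ < Zn²⁺ (isoelectronic, higher Z=31 is smaller); Zn²⁺ < Cd²⁺ (same group, period 4 vs 5); Cd²⁺ < Hg²⁺ (same group, 1 shell fewer).
Ordering: Si⁴⁺ < Ge⁴⁺ < Ga³⁺ < Zn²⁺ < Cd²⁺ < Hg²⁺. The second smallest is Ge⁴⁺.

Ge⁴⁺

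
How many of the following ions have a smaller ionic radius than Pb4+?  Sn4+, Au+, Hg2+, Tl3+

Sn4+ (Z=50, 46 e⁻), Pb4+ (Z=82, 78 e⁻), Tl3+ (Z=81, 78 e⁻), Hg2+ (Z=80, 78 e⁻), Au+ (Z=79, 78 e⁻). Sn4+ < Pb4+ (same group, period 5 vs 6); Pb4+ < Tl3+ (isoelectronic, higher Z=82 is smaller); Tl3+ < Hg2+ (both 78 e⁻, Z=81>80); Hg2+ < Au+ (isoelectronic, higher Z=80 is smaller).
Placing each against Pb4+: smaller — Sn4+; larger — Tl3+, Hg2+, Au+. So 1 is smaller.

1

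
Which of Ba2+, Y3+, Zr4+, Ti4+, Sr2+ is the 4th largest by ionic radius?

Tabulating Z and e⁻: Ti4+: 18 e⁻, Z=22, Zr4+: 36 e⁻, Z=40, Y3+: 36 e⁻, Z=39, Sr2+: 36 e⁻, Z=38, Ba2+: 54 e⁻, Z=56. Ti4+ < Zr4+ (same group, period 4 vs 5); Zr4+ < Y3+ (both 36 e⁻, Z=40>39); Y3+ < Sr2+ (isoelectronic, higher Z=39 is smaller); Sr2+ < Ba2+ (same group, period 5 vs 6).
Ordering: Ti4+ < Zr4+ < Y3+ < Sr2+ < Ba2+. The 4th largest is Zr4+.

Zr4+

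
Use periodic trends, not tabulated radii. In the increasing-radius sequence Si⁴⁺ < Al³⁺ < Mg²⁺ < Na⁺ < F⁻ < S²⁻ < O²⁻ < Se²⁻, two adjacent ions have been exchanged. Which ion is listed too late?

Compare adjacent ions: same group and charge — period 2 sits above period 3, so O²⁻ is smaller — yet in this increasing list S²⁻ sits before O²⁻. Nothing else is reversed, so O²⁻ should move one place to the left.

O²⁻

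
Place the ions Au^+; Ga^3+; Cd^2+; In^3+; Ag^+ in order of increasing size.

Work out protons and electrons: Ga^3+ (Z=31, 28 e⁻), In^3+ (Z=49, 46 e⁻), Cd^2+ (Z=48, 46 e⁻), Ag^+ (Z=47, 46 e⁻), Au^+ (Z=79, 78 e⁻). Ga^3+ < In^3+ (same group, 1 shell fewer); In^3+ < Cd^2+ (isoelectronic, higher Z=49 is smaller); Cd^2+ < Ag^+ (isoelectronic, higher Z=48 is smaller); Ag^+ < Au^+ (same group, period 5 vs 6).

Ga^3+ < In^3+ < Cd^2+ < Ag^+ < Au^+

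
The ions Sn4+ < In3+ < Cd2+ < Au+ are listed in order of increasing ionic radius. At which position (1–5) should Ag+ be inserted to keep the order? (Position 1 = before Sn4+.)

4

Work out protons and electrons: Sn4+ has 46 e⁻ (Z=50), In3+ has 46 e⁻ (Z=49), Cd2+ has 46 e⁻ (Z=48), Ag+ has 46 e⁻ (Z=47), Au+ has 78 e⁻ (Z=79). Sn4+ < In3+ (both 46 e⁻, Z=50>49); In3+ < Cd2+ (isoelectronic, higher Z=49 is smaller); Cd2+ < Ag+ (isoelectronic, higher Z=48 is smaller); Ag+ < Au+ (same group, 1 shell fewer).
Putting Ag+ in gives Sn4+ < In3+ < Cd2+ < Ag+ < Au+; it lands at slot 4.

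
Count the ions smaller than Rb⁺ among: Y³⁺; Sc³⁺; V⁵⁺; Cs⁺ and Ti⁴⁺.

4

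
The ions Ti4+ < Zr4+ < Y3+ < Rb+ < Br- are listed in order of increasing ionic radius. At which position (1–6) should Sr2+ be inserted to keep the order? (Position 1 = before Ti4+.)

Electron counts and nuclear charges: Ti4+ (Z=22, 18 e⁻), Zr4+ (Z=40, 36 e⁻), Y3+ (Z=39, 36 e⁻), Sr2+ (Z=38, 36 e⁻), Rb+ (Z=37, 36 e⁻), Br- (Z=35, 36 e⁻). Ti4+ < Zr4+ (same group, 1 shell fewer); Zr4+ < Y3+ (both 36 e⁻, Z=40>39); Y3+ < Sr2+ (both 36 e⁻, Z=39>38); Sr2+ < Rb+ (isoelectronic, higher Z=38 is smaller); Rb+ < Br- (both 36 e⁻, Z=37>35).
With Sr2+ included the full order is Ti4+ < Zr4+ < Y3+ < Sr2+ < Rb+ < Br-, so it takes position 4.

4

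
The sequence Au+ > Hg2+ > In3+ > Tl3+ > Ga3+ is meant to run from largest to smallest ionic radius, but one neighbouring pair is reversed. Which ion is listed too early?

In3+

Compare adjacent ions: In3+ and Tl3+ are in one column with the same charge; the lighter period-5 ion has one fewer shell and is smaller — yet in this decreasing list In3+ sits before Tl3+. Nothing else is reversed, so In3+ should move one place to the right.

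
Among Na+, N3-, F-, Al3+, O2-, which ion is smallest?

These species are isoelectronic with 10 electrons. The only difference is the number of protons: Al3+ (Z=13), Na+ (Z=11), F- (Z=9), O2- (Z=8), N3- (Z=7). The strongest nuclear pull (Al3+) gives the smallest ion.

Al3+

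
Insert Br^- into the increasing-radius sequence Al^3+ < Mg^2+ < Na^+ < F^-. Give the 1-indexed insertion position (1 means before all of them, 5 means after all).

First list Z and electron count for each: Al^3+: 10 e⁻, Z=13, Mg^2+: 10 e⁻, Z=12, Na^+: 10 e⁻, Z=11, F^-: 10 e⁻, Z=9, Br^-: 36 e⁻, Z=35. Al^3+ < Mg^2+ (both 10 e⁻, Z=13>12); Mg^2+ < Na^+ (isoelectronic, higher Z=12 is smaller); Na^+ < F^- (isoelectronic, higher Z=11 is smaller); F^- < Br^- (same group, 2 shells fewer).
The complete sequence is Al^3+ < Mg^2+ < Na^+ < F^- < Br^-. Br^- sits at position 5.

5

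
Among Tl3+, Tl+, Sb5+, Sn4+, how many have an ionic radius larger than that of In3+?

First list Z and electron count for each: Sb5+: 46 e⁻, Z=51, Sn4+: 46 e⁻, Z=50, In3+: 46 e⁻, Z=49, Tl3+: 78 e⁻, Z=81, Tl+: 80 e⁻, Z=81. Sb5+ < Sn4+ (isoelectronic, higher Z=51 is smaller); Sn4+ < In3+ (isoelectronic, higher Z=50 is smaller); In3+ < Tl3+ (same group, period 5 vs 6); Tl3+ < Tl+ (same element, +3 vs +1).
Ordering all of them (including In3+) by radius gives Sb5+ < Sn4+ < In3+ < Tl3+ < Tl+. Count: 2.

2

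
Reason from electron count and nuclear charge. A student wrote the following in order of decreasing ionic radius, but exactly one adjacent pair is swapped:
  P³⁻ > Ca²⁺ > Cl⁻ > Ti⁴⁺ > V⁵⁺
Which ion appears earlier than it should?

Ca²⁺

The pair Ca²⁺, Cl⁻ is the wrong way round — Ca²⁺ and Cl⁻ share 18 electrons; the higher nuclear charge on Ca (Z=20) contracts it more, so Ca²⁺ < Cl⁻. All other adjacent pairs agree with periodic trends, so Ca²⁺ is the misplaced ion.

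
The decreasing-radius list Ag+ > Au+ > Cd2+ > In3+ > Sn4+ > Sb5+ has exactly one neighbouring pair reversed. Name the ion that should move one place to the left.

Au+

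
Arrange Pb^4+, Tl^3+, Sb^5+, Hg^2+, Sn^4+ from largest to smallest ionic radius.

Hg^2+ > Tl^3+ > Pb^4+ > Sn^4+ > Sb^5+

Sb^5+: 46 e⁻, Z=51, Sn^4+: 46 e⁻, Z=50, Pb^4+: 78 e⁻, Z=82, Tl^3+: 78 e⁻, Z=81, Hg^2+: 78 e⁻, Z=80. Sb^5+ < Sn^4+ (both 46 e⁻, Z=51>50); Sn^4+ < Pb^4+ (same group, period 5 vs 6); Pb^4+ < Tl^3+ (isoelectronic, higher Z=82 is smaller); Tl^3+ < Hg^2+ (isoelectronic, higher Z=81 is smaller).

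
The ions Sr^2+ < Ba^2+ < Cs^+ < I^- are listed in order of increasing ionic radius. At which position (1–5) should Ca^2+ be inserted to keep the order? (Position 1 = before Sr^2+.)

1

Work out protons and electrons: Ca^2+ (Z=20, 18 e⁻), Sr^2+ (Z=38, 36 e⁻), Ba^2+ (Z=56, 54 e⁻), Cs^+ (Z=55, 54 e⁻), I^- (Z=53, 54 e⁻). Ca^2+ < Sr^2+ (same group, 1 shell fewer); Sr^2+ < Ba^2+ (same group, 1 shell fewer); Ba^2+ < Cs^+ (isoelectronic, higher Z=56 is smaller); Cs^+ < I^- (isoelectronic, higher Z=55 is smaller).
The complete sequence is Ca^2+ < Sr^2+ < Ba^2+ < Cs^+ < I^-. Ca^2+ sits at position 1.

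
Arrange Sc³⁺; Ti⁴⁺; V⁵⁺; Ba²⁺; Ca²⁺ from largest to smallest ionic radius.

Ba²⁺ > Ca²⁺ > Sc³⁺ > Ti⁴⁺ > V⁵⁺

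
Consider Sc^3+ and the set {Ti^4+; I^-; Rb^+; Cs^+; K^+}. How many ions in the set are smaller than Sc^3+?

Ti^4+ has 18 e⁻ (Z=22), Sc^3+ has 18 e⁻ (Z=21), K^+ has 18 e⁻ (Z=19), Rb^+ has 36 e⁻ (Z=37), Cs^+ has 54 e⁻ (Z=55), I^- has 54 e⁻ (Z=53). Ti^4+ < Sc^3+ (isoelectronic, higher Z=22 is smaller); Sc^3+ < K^+ (both 18 e⁻, Z=21>19); K^+ < Rb^+ (same group, period 4 vs 5); Rb^+ < Cs^+ (same group, period 5 vs 6); Cs^+ < I^- (isoelectronic, higher Z=55 is smaller).
Relative to Sc^3+, the ions that are smaller are Ti^4+. So 1 is smaller.

1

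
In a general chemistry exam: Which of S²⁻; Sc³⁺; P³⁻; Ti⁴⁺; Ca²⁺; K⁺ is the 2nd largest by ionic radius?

Isoelectronic series (18 e⁻ each). Size is set by nuclear charge: more protons means a smaller ion. Ti⁴⁺ (Z=22), Sc³⁺ (Z=21), Ca²⁺ (Z=20), K⁺ (Z=19), S²⁻ (Z=16), P³⁻ (Z=15).
Ordering: Ti⁴⁺ < Sc³⁺ < Ca²⁺ < K⁺ < S²⁻ < P³⁻. The 2nd largest is S²⁻.

S²⁻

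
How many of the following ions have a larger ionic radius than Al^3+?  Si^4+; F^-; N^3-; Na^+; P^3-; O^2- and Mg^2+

Work out protons and electrons: Si^4+ (Z=14, 10 e⁻), Al^3+ (Z=13, 10 e⁻), Mg^2+ (Z=12, 10 e⁻), Na^+ (Z=11, 10 e⁻), F^- (Z=9, 10 e⁻), O^2- (Z=8, 10 e⁻), N^3- (Z=7, 10 e⁻), P^3- (Z=15, 18 e⁻). Si^4+ < Al^3+ (both 10 e⁻, Z=14>13); Al^3+ < Mg^2+ (both 10 e⁻, Z=13>12); Mg^2+ < Na^+ (isoelectronic, higher Z=12 is smaller); Na^+ < F^- (both 10 e⁻, Z=11>9); F^- < O^2- (both 10 e⁻, Z=9>8); O^2- < N^3- (both 10 e⁻, Z=8>7); N^3- < P^3- (same group, period 2 vs 3).
Placing each against Al^3+: smaller — Si^4+; larger — Mg^2+, Na^+, F^-, O^2-, N^3-, P^3-. So 6 are larger.

6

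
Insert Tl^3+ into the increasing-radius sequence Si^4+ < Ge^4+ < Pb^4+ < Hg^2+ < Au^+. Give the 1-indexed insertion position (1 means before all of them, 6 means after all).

Work out protons and electrons: Si^4+ (Z=14, 10 e⁻), Ge^4+ (Z=32, 28 e⁻), Pb^4+ (Z=82, 78 e⁻), Tl^3+ (Z=81, 78 e⁻), Hg^2+ (Z=80, 78 e⁻), Au^+ (Z=79, 78 e⁻). Si^4+ < Ge^4+ (same group, 1 shell fewer); Ge^4+ < Pb^4+ (same group, period 4 vs 6); Pb^4+ < Tl^3+ (isoelectronic, higher Z=82 is smaller); Tl^3+ < Hg^2+ (isoelectronic, higher Z=81 is smaller); Hg^2+ < Au^+ (isoelectronic, higher Z=80 is smaller).
The complete sequence is Si^4+ < Ge^4+ < Pb^4+ < Tl^3+ < Hg^2+ < Au^+. Tl^3+ sits at position 4.

4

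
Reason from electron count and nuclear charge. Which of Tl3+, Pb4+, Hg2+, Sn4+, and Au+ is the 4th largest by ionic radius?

Tabulating Z and e⁻: Sn4+: 46 e⁻, Z=50, Pb4+: 78 e⁻, Z=82, Tl3+: 78 e⁻, Z=81, Hg2+: 78 e⁻, Z=80, Au+: 78 e⁻, Z=79. Sn4+ < Pb4+ (same group, period 5 vs 6); Pb4+ < Tl3+ (isoelectronic, higher Z=82 is smaller); Tl3+ < Hg2+ (isoelectronic, higher Z=81 is smaller); Hg2+ < Au+ (both 78 e⁻, Z=80>79).
Ordering: Sn4+ < Pb4+ < Tl3+ < Hg2+ < Au+. The 4th largest is Pb4+.

Pb4+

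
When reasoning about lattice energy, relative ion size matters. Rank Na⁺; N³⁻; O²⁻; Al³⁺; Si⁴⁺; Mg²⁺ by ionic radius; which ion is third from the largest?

Na⁺

Isoelectronic series (10 e⁻ each). Size is set by nuclear charge: more protons means a smaller ion. Si⁴⁺ (Z=14), Al³⁺ (Z=13), Mg²⁺ (Z=12), Na⁺ (Z=11), O²⁻ (Z=8), N³⁻ (Z=7).
That gives Si⁴⁺ < Al³⁺ < Mg²⁺ < Na⁺ < O²⁻ < N³⁻. From the largest end, number 3 is Na⁺.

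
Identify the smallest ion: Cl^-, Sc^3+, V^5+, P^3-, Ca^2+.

All of these have 18 electrons (isoelectronic). With the same electron cloud, the ion with the most protons pulls it in tightest. Nuclear charges: V^5+ (Z=23), Sc^3+ (Z=21), Ca^2+ (Z=20), Cl^- (Z=17), P^3- (Z=15). Highest Z is smallest.

V^5+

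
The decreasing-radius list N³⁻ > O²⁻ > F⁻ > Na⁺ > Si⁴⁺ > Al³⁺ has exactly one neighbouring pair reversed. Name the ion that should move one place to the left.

Al³⁺

Check each adjacent pair. Si⁴⁺ and Al³⁺ are reversed: both have 10 electrons but Z(Si)=14 > Z(Al)=13, so Si⁴⁺ should be the smaller of the two. No other neighbouring pair contradicts the periodic trends, so Al³⁺ is the ion listed too late.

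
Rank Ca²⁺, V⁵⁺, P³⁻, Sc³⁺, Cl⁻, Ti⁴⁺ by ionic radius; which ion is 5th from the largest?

Ti⁴⁺

Isoelectronic series (18 e⁻ each). Size is set by nuclear charge: more protons means a smaller ion. V⁵⁺ (Z=23), Ti⁴⁺ (Z=22), Sc³⁺ (Z=21), Ca²⁺ (Z=20), Cl⁻ (Z=17), P³⁻ (Z=15).
Full ascending order: V⁵⁺ < Ti⁴⁺ < Sc³⁺ < Ca²⁺ < Cl⁻ < P³⁻. Counting from the largest, position 5 is Ti⁴⁺.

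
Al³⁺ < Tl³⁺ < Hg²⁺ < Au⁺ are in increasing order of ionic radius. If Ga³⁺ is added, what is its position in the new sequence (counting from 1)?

Work out protons and electrons: Al³⁺: 10 e⁻, Z=13, Ga³⁺: 28 e⁻, Z=31, Tl³⁺: 78 e⁻, Z=81, Hg²⁺: 78 e⁻, Z=80, Au⁺: 78 e⁻, Z=79. Al³⁺ < Ga³⁺ (same group, period 3 vs 4); Ga³⁺ < Tl³⁺ (same group, 2 shells fewer); Tl³⁺ < Hg²⁺ (isoelectronic, higher Z=81 is smaller); Hg²⁺ < Au⁺ (both 78 e⁻, Z=80>79).
Putting Ga³⁺ in gives Al³⁺ < Ga³⁺ < Tl³⁺ < Hg²⁺ < Au⁺; it lands at slot 2.

2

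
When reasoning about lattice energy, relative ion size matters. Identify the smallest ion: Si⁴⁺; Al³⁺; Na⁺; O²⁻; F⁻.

Each ion has 10 electrons. The ranking follows nuclear charge in reverse — greater Z gives a smaller radius. Si⁴⁺ (Z=14), Al³⁺ (Z=13), Na⁺ (Z=11), F⁻ (Z=9), O²⁻ (Z=8).

Si⁴⁺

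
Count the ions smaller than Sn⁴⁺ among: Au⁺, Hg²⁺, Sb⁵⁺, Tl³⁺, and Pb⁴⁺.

1

Electron counts and nuclear charges: Sb⁵⁺: 46 e⁻, Z=51, Sn⁴⁺: 46 e⁻, Z=50, Pb⁴⁺: 78 e⁻, Z=82, Tl³⁺: 78 e⁻, Z=81, Hg²⁺: 78 e⁻, Z=80, Au⁺: 78 e⁻, Z=79. Sb⁵⁺ < Sn⁴⁺ (isoelectronic, higher Z=51 is smaller); Sn⁴⁺ < Pb⁴⁺ (same group, period 5 vs 6); Pb⁴⁺ < Tl³⁺ (isoelectronic, higher Z=82 is smaller); Tl³⁺ < Hg²⁺ (both 78 e⁻, Z=81>80); Hg²⁺ < Au⁺ (both 78 e⁻, Z=80>79).
Overall: Sb⁵⁺ < Sn⁴⁺ < Pb⁴⁺ < Tl³⁺ < Hg²⁺ < Au⁺. Sn⁴⁺ has 1 below it and 4 above. So 1 is smaller.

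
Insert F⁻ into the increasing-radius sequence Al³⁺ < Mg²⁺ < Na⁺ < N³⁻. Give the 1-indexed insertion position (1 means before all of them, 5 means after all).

All of these have 10 electrons (isoelectronic). With the same electron cloud, the ion with the most protons pulls it in tightest. Nuclear charges: Al³⁺ (Z=13), Mg²⁺ (Z=12), Na⁺ (Z=11), F⁻ (Z=9), N³⁻ (Z=7). Highest Z is smallest.
With F⁻ included the full order is Al³⁺ < Mg²⁺ < Na⁺ < F⁻ < N³⁻, so it takes position 4.

4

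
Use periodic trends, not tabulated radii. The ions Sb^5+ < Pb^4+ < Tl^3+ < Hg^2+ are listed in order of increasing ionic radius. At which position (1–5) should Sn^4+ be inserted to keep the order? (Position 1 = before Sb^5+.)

Electron counts and nuclear charges: Sb^5+: 46 e⁻, Z=51, Sn^4+: 46 e⁻, Z=50, Pb^4+: 78 e⁻, Z=82, Tl^3+: 78 e⁻, Z=81, Hg^2+: 78 e⁻, Z=80. Sb^5+ < Sn^4+ (isoelectronic, higher Z=51 is smaller); Sn^4+ < Pb^4+ (same group, period 5 vs 6); Pb^4+ < Tl^3+ (isoelectronic, higher Z=82 is smaller); Tl^3+ < Hg^2+ (isoelectronic, higher Z=81 is smaller).
The complete sequence is Sb^5+ < Sn^4+ < Pb^4+ < Tl^3+ < Hg^2+. Sn^4+ sits at position 2.

2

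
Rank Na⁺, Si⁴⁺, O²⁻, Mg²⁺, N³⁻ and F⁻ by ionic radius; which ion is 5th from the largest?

These species are isoelectronic with 10 electrons. The only difference is the number of protons: Si⁴⁺ (Z=14), Mg²⁺ (Z=12), Na⁺ (Z=11), F⁻ (Z=9), O²⁻ (Z=8), N³⁻ (Z=7). The strongest nuclear pull (Si⁴⁺) gives the smallest ion.
Ordering: Si⁴⁺ < Mg²⁺ < Na⁺ < F⁻ < O²⁻ < N³⁻. The 5th largest is Mg²⁺.

Mg²⁺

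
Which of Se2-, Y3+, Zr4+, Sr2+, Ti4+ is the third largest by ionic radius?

Ti4+ has 18 e⁻ (Z=22), Zr4+ has 36 e⁻ (Z=40), Y3+ has 36 e⁻ (Z=39), Sr2+ has 36 e⁻ (Z=38), Se2- has 36 e⁻ (Z=34). Ti4+ < Zr4+ (same group, period 4 vs 5); Zr4+ < Y3+ (both 36 e⁻, Z=40>39); Y3+ < Sr2+ (isoelectronic, higher Z=39 is smaller); Sr2+ < Se2- (isoelectronic, higher Z=38 is smaller).
That gives Ti4+ < Zr4+ < Y3+ < Sr2+ < Se2-. From the largest end, number 3 is Y3+.

Y3+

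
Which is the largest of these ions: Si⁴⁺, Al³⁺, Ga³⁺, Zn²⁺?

Zn²⁺

First list Z and electron count for each: Si⁴⁺: 10 e⁻, Z=14, Al³⁺: 10 e⁻, Z=13, Ga³⁺: 28 e⁻, Z=31, Zn²⁺: 28 e⁻, Z=30. Si⁴⁺ < Al³⁺ (both 10 e⁻, Z=14>13); Al³⁺ < Ga³⁺ (same group, period 3 vs 4); Ga³⁺ < Zn²⁺ (isoelectronic, higher Z=31 is smaller).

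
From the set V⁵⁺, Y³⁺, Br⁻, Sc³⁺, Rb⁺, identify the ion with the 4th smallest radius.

Rb⁺

Work out protons and electrons: V⁵⁺: 18 e⁻, Z=23, Sc³⁺: 18 e⁻, Z=21, Y³⁺: 36 e⁻, Z=39, Rb⁺: 36 e⁻, Z=37, Br⁻: 36 e⁻, Z=35. V⁵⁺ < Sc³⁺ (isoelectronic, higher Z=23 is smaller); Sc³⁺ < Y³⁺ (same group, period 4 vs 5); Y³⁺ < Rb⁺ (both 36 e⁻, Z=39>37); Rb⁺ < Br⁻ (isoelectronic, higher Z=37 is smaller).
So the order is V⁵⁺ < Sc³⁺ < Y³⁺ < Rb⁺ < Br⁻; the 4th-smallest ion is Rb⁺.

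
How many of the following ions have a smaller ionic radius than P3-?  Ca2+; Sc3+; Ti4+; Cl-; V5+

5

All of these have 18 electrons (isoelectronic). With the same electron cloud, the ion with the most protons pulls it in tightest. Nuclear charges: V5+ (Z=23), Ti4+ (Z=22), Sc3+ (Z=21), Ca2+ (Z=20), Cl- (Z=17), P3- (Z=15). Highest Z is smallest.
Placing each against P3-: smaller — V5+, Ti4+, Sc3+, Ca2+, Cl-; larger — none. That's 5.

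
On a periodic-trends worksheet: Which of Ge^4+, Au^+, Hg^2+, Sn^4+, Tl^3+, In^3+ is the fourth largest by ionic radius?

In^3+

Work out protons and electrons: Ge^4+ has 28 e⁻ (Z=32), Sn^4+ has 46 e⁻ (Z=50), In^3+ has 46 e⁻ (Z=49), Tl^3+ has 78 e⁻ (Z=81), Hg^2+ has 78 e⁻ (Z=80), Au^+ has 78 e⁻ (Z=79). Ge^4+ < Sn^4+ (same group, 1 shell fewer); Sn^4+ < In^3+ (isoelectronic, higher Z=50 is smaller); In^3+ < Tl^3+ (same group, 1 shell fewer); Tl^3+ < Hg^2+ (both 78 e⁻, Z=81>80); Hg^2+ < Au^+ (both 78 e⁻, Z=80>79).
Full ascending order: Ge^4+ < Sn^4+ < In^3+ < Tl^3+ < Hg^2+ < Au^+. Counting from the largest, position 4 is In^3+.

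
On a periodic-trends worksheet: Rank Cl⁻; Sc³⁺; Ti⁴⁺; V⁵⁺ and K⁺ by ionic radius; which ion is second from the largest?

K⁺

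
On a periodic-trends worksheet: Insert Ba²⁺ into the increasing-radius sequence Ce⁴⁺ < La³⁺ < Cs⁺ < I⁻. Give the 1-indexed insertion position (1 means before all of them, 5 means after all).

These species are isoelectronic with 54 electrons. The only difference is the number of protons: Ce⁴⁺ (Z=58), La³⁺ (Z=57), Ba²⁺ (Z=56), Cs⁺ (Z=55), I⁻ (Z=53). The strongest nuclear pull (Ce⁴⁺) gives the smallest ion.
Merged order: Ce⁴⁺ < La³⁺ < Ba²⁺ < Cs⁺ < I⁻ — Ba²⁺ is number 3.

3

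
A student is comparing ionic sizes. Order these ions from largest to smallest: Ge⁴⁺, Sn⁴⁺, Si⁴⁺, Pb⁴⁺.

These ions sit in one column with identical charge. Each step down the periodic table adds a principal shell, increasing the radius.

Pb⁴⁺ > Sn⁴⁺ > Ge⁴⁺ > Si⁴⁺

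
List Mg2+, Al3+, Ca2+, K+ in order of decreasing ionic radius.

K+ > Ca2+ > Mg2+ > Al3+

Tabulating Z and e⁻: Al3+: 10 e⁻, Z=13, Mg2+: 10 e⁻, Z=12, Ca2+: 18 e⁻, Z=20, K+: 18 e⁻, Z=19. Al3+ < Mg2+ (isoelectronic, higher Z=13 is smaller); Mg2+ < Ca2+ (same group, period 3 vs 4); Ca2+ < K+ (isoelectronic, higher Z=20 is smaller).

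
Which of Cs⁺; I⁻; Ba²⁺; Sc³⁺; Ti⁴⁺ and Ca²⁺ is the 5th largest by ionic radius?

Electron counts and nuclear charges: Ti⁴⁺ has 18 e⁻ (Z=22), Sc³⁺ has 18 e⁻ (Z=21), Ca²⁺ has 18 e⁻ (Z=20), Ba²⁺ has 54 e⁻ (Z=56), Cs⁺ has 54 e⁻ (Z=55), I⁻ has 54 e⁻ (Z=53). Ti⁴⁺ < Sc³⁺ (isoelectronic, higher Z=22 is smaller); Sc³⁺ < Ca²⁺ (isoelectronic, higher Z=21 is smaller); Ca²⁺ < Ba²⁺ (same group, period 4 vs 6); Ba²⁺ < Cs⁺ (isoelectronic, higher Z=56 is smaller); Cs⁺ < I⁻ (both 54 e⁻, Z=55>53).
That gives Ti⁴⁺ < Sc³⁺ < Ca²⁺ < Ba²⁺ < Cs⁺ < I⁻. From the largest end, number 5 is Sc³⁺.

Sc³⁺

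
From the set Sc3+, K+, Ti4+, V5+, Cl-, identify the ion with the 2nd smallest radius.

Ti4+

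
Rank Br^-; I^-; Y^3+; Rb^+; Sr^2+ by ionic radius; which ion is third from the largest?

Rb^+

Tabulating Z and e⁻: Y^3+: 36 e⁻, Z=39, Sr^2+: 36 e⁻, Z=38, Rb^+: 36 e⁻, Z=37, Br^-: 36 e⁻, Z=35, I^-: 54 e⁻, Z=53. Y^3+ < Sr^2+ (isoelectronic, higher Z=39 is smaller); Sr^2+ < Rb^+ (both 36 e⁻, Z=38>37); Rb^+ < Br^- (isoelectronic, higher Z=37 is smaller); Br^- < I^- (same group, period 4 vs 5).
So the order is Y^3+ < Sr^2+ < Rb^+ < Br^- < I^-; the 3rd-largest ion is Rb^+.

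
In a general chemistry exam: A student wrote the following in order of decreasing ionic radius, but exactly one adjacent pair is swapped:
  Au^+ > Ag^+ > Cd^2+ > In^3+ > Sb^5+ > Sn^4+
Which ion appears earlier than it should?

Sb^5+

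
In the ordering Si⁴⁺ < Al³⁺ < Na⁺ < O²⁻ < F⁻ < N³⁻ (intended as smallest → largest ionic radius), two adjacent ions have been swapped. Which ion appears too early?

O²⁻

The pair O²⁻, F⁻ is the wrong way round — F⁻ and O²⁻ share 10 electrons; the higher nuclear charge on F (Z=9) contracts it more, so F⁻ < O²⁻. All other adjacent pairs agree with periodic trends, so O²⁻ is the misplaced ion.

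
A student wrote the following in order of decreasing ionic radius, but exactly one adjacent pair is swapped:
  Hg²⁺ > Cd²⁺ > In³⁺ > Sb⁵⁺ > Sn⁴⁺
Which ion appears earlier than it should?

Sb⁵⁺

Scanning neighbour by neighbour, only Sb⁵⁺/Sn⁴⁺ violates a trend: they are isoelectronic (46 e⁻) and Sb has more protons than Sn (51 vs 50), making Sb⁵⁺ smaller. That makes Sb⁵⁺ the one sitting a position early relative to where it belongs.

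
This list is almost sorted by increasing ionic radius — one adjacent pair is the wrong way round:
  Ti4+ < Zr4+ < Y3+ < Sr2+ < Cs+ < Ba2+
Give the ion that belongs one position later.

Check each adjacent pair. Cs+ and Ba2+ are reversed: both have 54 electrons but Z(Ba)=56 > Z(Cs)=55, so Ba2+ should be the smaller of the two. No other neighbouring pair contradicts the periodic trends, so Cs+ is the ion listed too early.

Cs+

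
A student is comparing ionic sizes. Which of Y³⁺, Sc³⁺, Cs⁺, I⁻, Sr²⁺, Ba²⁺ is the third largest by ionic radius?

Ba²⁺

Sc³⁺ (Z=21, 18 e⁻), Y³⁺ (Z=39, 36 e⁻), Sr²⁺ (Z=38, 36 e⁻), Ba²⁺ (Z=56, 54 e⁻), Cs⁺ (Z=55, 54 e⁻), I⁻ (Z=53, 54 e⁻). Sc³⁺ < Y³⁺ (same group, 1 shell fewer); Y³⁺ < Sr²⁺ (isoelectronic, higher Z=39 is smaller); Sr²⁺ < Ba²⁺ (same group, 1 shell fewer); Ba²⁺ < Cs⁺ (both 54 e⁻, Z=56>55); Cs⁺ < I⁻ (isoelectronic, higher Z=55 is smaller).
Full ascending order: Sc³⁺ < Y³⁺ < Sr²⁺ < Ba²⁺ < Cs⁺ < I⁻. Counting from the largest, position 3 is Ba²⁺.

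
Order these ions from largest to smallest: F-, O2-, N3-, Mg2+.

Each ion has 10 electrons. The ranking follows nuclear charge in reverse — greater Z gives a smaller radius. Mg2+ (Z=12), F- (Z=9), O2- (Z=8), N3- (Z=7).

N3- > O2- > F- > Mg2+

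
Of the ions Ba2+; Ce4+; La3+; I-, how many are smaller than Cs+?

3

Isoelectronic series (54 e⁻ each). Size is set by nuclear charge: more protons means a smaller ion. Ce4+ (Z=58), La3+ (Z=57), Ba2+ (Z=56), Cs+ (Z=55), I- (Z=53).
Ordering all of them (including Cs+) by radius gives Ce4+ < La3+ < Ba2+ < Cs+ < I-. So 3 are smaller.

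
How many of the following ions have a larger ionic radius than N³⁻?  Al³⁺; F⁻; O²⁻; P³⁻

Electron counts and nuclear charges: Al³⁺ (Z=13, 10 e⁻), F⁻ (Z=9, 10 e⁻), O²⁻ (Z=8, 10 e⁻), N³⁻ (Z=7, 10 e⁻), P³⁻ (Z=15, 18 e⁻). Al³⁺ < F⁻ (isoelectronic, higher Z=13 is smaller); F⁻ < O²⁻ (both 10 e⁻, Z=9>8); O²⁻ < N³⁻ (isoelectronic, higher Z=8 is smaller); N³⁻ < P³⁻ (same group, period 2 vs 3).
Ordering all of them (including N³⁻) by radius gives Al³⁺ < F⁻ < O²⁻ < N³⁻ < P³⁻. That's 1.

1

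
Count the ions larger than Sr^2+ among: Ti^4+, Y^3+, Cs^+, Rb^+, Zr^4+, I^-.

3

Work out protons and electrons: Ti^4+ has 18 e⁻ (Z=22), Zr^4+ has 36 e⁻ (Z=40), Y^3+ has 36 e⁻ (Z=39), Sr^2+ has 36 e⁻ (Z=38), Rb^+ has 36 e⁻ (Z=37), Cs^+ has 54 e⁻ (Z=55), I^- has 54 e⁻ (Z=53). Ti^4+ < Zr^4+ (same group, 1 shell fewer); Zr^4+ < Y^3+ (isoelectronic, higher Z=40 is smaller); Y^3+ < Sr^2+ (both 36 e⁻, Z=39>38); Sr^2+ < Rb^+ (isoelectronic, higher Z=38 is smaller); Rb^+ < Cs^+ (same group, 1 shell fewer); Cs^+ < I^- (isoelectronic, higher Z=55 is smaller).
Relative to Sr^2+, the ions that are larger are Rb^+, Cs^+, I^-. So 3 are larger.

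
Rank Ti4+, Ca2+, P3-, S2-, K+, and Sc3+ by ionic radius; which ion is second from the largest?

Each ion has 18 electrons. The ranking follows nuclear charge in reverse — greater Z gives a smaller radius. Ti4+ (Z=22), Sc3+ (Z=21), Ca2+ (Z=20), K+ (Z=19), S2- (Z=16), P3- (Z=15).
That gives Ti4+ < Sc3+ < Ca2+ < K+ < S2- < P3-. From the largest end, number 2 is S2-.

S2-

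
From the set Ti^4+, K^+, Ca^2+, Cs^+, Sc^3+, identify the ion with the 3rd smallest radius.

Ca^2+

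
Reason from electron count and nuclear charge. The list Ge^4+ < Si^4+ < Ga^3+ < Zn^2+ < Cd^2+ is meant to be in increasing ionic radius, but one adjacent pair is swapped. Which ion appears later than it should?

Si^4+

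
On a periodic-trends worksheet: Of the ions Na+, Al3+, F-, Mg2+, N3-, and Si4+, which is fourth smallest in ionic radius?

Na+

Isoelectronic series (10 e⁻ each). Size is set by nuclear charge: more protons means a smaller ion. Si4+ (Z=14), Al3+ (Z=13), Mg2+ (Z=12), Na+ (Z=11), F- (Z=9), N3- (Z=7).
Full ascending order: Si4+ < Al3+ < Mg2+ < Na+ < F- < N3-. Counting from the smallest, position 4 is Na+.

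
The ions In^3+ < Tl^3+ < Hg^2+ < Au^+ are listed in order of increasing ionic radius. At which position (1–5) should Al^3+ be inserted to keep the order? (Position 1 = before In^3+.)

1

Work out protons and electrons: Al^3+ (Z=13, 10 e⁻), In^3+ (Z=49, 46 e⁻), Tl^3+ (Z=81, 78 e⁻), Hg^2+ (Z=80, 78 e⁻), Au^+ (Z=79, 78 e⁻). Al^3+ < In^3+ (same group, 2 shells fewer); In^3+ < Tl^3+ (same group, 1 shell fewer); Tl^3+ < Hg^2+ (isoelectronic, higher Z=81 is smaller); Hg^2+ < Au^+ (both 78 e⁻, Z=80>79).
Putting Al^3+ in gives Al^3+ < In^3+ < Tl^3+ < Hg^2+ < Au^+; it lands at slot 1.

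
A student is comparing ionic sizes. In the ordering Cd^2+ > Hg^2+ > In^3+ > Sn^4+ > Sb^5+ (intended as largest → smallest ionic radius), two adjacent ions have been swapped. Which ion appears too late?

Hg^2+

The pair Cd^2+, Hg^2+ is the wrong way round — both in group 12 with the same charge; Cd^2+ (period 5) has the smaller radius. All other adjacent pairs agree with periodic trends, so Hg^2+ is the misplaced ion.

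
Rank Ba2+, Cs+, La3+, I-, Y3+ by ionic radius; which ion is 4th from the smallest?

Electron counts and nuclear charges: Y3+ (Z=39, 36 e⁻), La3+ (Z=57, 54 e⁻), Ba2+ (Z=56, 54 e⁻), Cs+ (Z=55, 54 e⁻), I- (Z=53, 54 e⁻). Y3+ < La3+ (same group, 1 shell fewer); La3+ < Ba2+ (both 54 e⁻, Z=57>56); Ba2+ < Cs+ (both 54 e⁻, Z=56>55); Cs+ < I- (isoelectronic, higher Z=55 is smaller).
Full ascending order: Y3+ < La3+ < Ba2+ < Cs+ < I-. Counting from the smallest, position 4 is Cs+.

Cs+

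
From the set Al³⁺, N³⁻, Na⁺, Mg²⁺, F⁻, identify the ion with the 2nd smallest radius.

Each ion has 10 electrons. The ranking follows nuclear charge in reverse — greater Z gives a smaller radius. Al³⁺ (Z=13), Mg²⁺ (Z=12), Na⁺ (Z=11), F⁻ (Z=9), N³⁻ (Z=7).
So the order is Al³⁺ < Mg²⁺ < Na⁺ < F⁻ < N³⁻; the 2nd-smallest ion is Mg²⁺.

Mg²⁺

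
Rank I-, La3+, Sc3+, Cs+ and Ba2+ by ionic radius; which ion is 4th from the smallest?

Cs+

Tabulating Z and e⁻: Sc3+ has 18 e⁻ (Z=21), La3+ has 54 e⁻ (Z=57), Ba2+ has 54 e⁻ (Z=56), Cs+ has 54 e⁻ (Z=55), I- has 54 e⁻ (Z=53). Sc3+ < La3+ (same group, 2 shells fewer); La3+ < Ba2+ (both 54 e⁻, Z=57>56); Ba2+ < Cs+ (both 54 e⁻, Z=56>55); Cs+ < I- (isoelectronic, higher Z=55 is smaller).
So the order is Sc3+ < La3+ < Ba2+ < Cs+ < I-; the 4th-smallest ion is Cs+.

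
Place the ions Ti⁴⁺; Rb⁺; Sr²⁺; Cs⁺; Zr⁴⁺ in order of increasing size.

Tabulating Z and e⁻: Ti⁴⁺ (Z=22, 18 e⁻), Zr⁴⁺ (Z=40, 36 e⁻), Sr²⁺ (Z=38, 36 e⁻), Rb⁺ (Z=37, 36 e⁻), Cs⁺ (Z=55, 54 e⁻). Ti⁴⁺ < Zr⁴⁺ (same group, 1 shell fewer); Zr⁴⁺ < Sr²⁺ (isoelectronic, higher Z=40 is smaller); Sr²⁺ < Rb⁺ (both 36 e⁻, Z=38>37); Rb⁺ < Cs⁺ (same group, period 5 vs 6).

Ti⁴⁺ < Zr⁴⁺ < Sr²⁺ < Rb⁺ < Cs⁺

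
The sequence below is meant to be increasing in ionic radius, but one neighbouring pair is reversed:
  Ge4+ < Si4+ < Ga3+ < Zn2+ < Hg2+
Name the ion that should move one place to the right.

Ge4+

Compare adjacent ions: Si4+ and Ge4+ are in one column with the same charge; the lighter period-3 ion has one fewer shell and is smaller — yet in this increasing list Ge4+ sits before Si4+. Nothing else is reversed, so Ge4+ should move one place to the right.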